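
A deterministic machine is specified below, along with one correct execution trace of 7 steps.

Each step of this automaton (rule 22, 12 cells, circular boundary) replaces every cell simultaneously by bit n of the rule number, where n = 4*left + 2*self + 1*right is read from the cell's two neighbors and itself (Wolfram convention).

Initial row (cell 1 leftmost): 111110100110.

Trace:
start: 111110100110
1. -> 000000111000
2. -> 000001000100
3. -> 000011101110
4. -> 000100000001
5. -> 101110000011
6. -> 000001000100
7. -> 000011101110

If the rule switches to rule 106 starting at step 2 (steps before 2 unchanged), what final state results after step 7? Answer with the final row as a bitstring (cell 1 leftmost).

111111000000

(re-executing steps 2..7 under rule 106; state before step 2: 000000111000)
2. -> 000001101000
3. -> 000011110000
4. -> 000110010000
5. -> 001110100000
6. -> 011011000000
7. -> 111111000000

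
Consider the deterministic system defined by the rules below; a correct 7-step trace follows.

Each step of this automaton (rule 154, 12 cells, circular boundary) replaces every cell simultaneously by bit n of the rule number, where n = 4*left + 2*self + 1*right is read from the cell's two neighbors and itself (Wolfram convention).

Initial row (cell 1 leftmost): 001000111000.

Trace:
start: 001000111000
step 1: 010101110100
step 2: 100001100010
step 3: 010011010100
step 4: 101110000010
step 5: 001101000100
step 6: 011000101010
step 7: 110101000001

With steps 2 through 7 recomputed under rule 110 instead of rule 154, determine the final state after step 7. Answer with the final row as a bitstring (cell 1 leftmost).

(re-executing steps 2..7 under rule 110; state before step 2: 010101110100)
step 2: 111111011100
step 3: 100001110101
step 4: 100011011111
step 5: 100111110000
step 6: 101100010001
step 7: 111100110011

111100110011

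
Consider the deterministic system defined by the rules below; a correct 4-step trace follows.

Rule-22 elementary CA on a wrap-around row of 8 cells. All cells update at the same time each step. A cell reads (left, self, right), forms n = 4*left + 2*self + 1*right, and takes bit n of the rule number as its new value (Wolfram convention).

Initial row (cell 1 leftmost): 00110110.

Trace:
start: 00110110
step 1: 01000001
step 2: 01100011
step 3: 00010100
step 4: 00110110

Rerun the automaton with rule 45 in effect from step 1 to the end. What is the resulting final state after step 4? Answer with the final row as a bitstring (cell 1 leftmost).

10111011

(re-executing steps 1..4 under rule 45; state before step 1: 00110110)
step 1: 10101100
step 2: 11111000
step 3: 10000010
step 4: 10111011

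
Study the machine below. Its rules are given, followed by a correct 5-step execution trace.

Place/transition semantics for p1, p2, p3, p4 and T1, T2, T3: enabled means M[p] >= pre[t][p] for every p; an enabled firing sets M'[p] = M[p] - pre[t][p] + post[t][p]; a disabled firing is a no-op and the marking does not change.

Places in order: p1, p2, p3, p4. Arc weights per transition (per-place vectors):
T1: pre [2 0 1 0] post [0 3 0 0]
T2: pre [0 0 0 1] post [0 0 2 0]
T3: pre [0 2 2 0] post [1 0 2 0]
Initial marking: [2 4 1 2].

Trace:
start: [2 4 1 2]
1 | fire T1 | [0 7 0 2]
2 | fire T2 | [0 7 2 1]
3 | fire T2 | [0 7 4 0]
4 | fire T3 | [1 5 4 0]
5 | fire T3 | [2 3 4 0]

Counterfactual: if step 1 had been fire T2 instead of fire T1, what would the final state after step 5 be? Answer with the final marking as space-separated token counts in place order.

(re-executing from step 1 with the substitution; state before step 1: [2 4 1 2])
1 | fire T2 | [2 4 3 1]
2 | fire T2 | [2 4 5 0]
3 | fire T2 | [2 4 5 0]
4 | fire T3 | [3 2 5 0]
5 | fire T3 | [4 0 5 0]

4 0 5 0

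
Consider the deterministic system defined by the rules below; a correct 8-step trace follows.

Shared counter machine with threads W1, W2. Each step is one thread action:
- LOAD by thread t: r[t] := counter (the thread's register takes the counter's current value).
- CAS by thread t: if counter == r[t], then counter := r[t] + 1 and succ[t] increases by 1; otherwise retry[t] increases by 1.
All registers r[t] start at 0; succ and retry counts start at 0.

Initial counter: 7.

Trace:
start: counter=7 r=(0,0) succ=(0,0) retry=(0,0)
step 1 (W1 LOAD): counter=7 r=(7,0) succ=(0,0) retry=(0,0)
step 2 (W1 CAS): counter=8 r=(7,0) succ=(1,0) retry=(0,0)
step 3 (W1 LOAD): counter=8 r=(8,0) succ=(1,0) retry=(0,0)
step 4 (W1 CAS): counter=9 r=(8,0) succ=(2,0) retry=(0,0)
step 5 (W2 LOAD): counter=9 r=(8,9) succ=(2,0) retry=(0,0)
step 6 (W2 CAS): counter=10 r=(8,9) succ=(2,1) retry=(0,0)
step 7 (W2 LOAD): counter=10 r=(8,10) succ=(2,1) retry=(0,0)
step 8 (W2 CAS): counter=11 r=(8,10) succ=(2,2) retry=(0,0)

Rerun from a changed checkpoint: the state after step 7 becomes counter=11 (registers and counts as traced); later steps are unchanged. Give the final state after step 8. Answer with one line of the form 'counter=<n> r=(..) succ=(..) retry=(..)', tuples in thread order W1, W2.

counter=11 r=(8,10) succ=(2,1) retry=(0,1)

state after step 7 := counter=11 r=(8,10) succ=(2,1) retry=(0,0)
step 8 (W2 CAS): counter=11 r=(8,10) succ=(2,1) retry=(0,1)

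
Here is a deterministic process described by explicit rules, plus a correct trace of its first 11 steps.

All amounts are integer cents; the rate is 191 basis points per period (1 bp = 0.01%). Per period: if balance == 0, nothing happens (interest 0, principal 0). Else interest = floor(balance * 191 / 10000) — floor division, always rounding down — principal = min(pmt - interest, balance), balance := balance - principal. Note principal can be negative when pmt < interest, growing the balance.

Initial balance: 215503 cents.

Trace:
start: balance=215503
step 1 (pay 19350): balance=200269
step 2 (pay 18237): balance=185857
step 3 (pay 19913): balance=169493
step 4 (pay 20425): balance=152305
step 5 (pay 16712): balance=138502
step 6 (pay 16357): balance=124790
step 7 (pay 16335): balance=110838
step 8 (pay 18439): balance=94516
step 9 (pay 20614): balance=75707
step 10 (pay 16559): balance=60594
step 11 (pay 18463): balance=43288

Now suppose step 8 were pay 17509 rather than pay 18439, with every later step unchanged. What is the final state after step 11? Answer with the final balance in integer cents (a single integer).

(re-executing from step 8 with the substitution; state before step 8: balance=110838)
step 8 (pay 17509): balance=95446
step 9 (pay 20614): balance=76655
step 10 (pay 16559): balance=61560
step 11 (pay 18463): balance=44272

44272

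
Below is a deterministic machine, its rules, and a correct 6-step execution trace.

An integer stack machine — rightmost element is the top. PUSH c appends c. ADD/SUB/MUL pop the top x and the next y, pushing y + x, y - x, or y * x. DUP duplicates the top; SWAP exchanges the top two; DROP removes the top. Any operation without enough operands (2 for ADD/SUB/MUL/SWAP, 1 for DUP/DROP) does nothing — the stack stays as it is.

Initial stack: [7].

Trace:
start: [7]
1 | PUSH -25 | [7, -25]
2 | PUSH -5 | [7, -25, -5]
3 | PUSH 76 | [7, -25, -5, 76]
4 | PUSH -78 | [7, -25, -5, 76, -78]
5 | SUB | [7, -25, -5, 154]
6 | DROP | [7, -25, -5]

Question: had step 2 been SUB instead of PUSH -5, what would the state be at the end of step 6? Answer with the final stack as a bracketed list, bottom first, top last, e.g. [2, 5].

(re-executing from step 2 with the substitution; state before step 2: [7, -25])
2 | SUB | [32]
3 | PUSH 76 | [32, 76]
4 | PUSH -78 | [32, 76, -78]
5 | SUB | [32, 154]
6 | DROP | [32]

[32]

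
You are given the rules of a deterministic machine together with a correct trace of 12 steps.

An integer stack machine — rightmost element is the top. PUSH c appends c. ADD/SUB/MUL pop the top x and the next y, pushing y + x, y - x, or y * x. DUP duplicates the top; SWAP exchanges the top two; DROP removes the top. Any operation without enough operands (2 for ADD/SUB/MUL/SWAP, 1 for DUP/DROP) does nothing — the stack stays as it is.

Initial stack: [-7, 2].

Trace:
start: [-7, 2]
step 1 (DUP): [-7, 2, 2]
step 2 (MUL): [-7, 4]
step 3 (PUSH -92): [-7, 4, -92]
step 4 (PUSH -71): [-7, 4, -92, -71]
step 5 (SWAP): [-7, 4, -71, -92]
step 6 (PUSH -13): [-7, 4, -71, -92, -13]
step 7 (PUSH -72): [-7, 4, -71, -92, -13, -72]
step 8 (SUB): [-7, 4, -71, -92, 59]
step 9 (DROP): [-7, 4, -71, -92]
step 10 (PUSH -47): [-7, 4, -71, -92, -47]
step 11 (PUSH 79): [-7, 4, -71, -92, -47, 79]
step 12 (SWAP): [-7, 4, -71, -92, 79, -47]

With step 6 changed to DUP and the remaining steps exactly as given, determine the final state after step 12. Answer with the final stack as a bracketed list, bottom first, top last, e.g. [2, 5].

(re-executing from step 6 with the substitution; state before step 6: [-7, 4, -71, -92])
step 6 (DUP): [-7, 4, -71, -92, -92]
step 7 (PUSH -72): [-7, 4, -71, -92, -92, -72]
step 8 (SUB): [-7, 4, -71, -92, -20]
step 9 (DROP): [-7, 4, -71, -92]
step 10 (PUSH -47): [-7, 4, -71, -92, -47]
step 11 (PUSH 79): [-7, 4, -71, -92, -47, 79]
step 12 (SWAP): [-7, 4, -71, -92, 79, -47]

[-7, 4, -71, -92, 79, -47]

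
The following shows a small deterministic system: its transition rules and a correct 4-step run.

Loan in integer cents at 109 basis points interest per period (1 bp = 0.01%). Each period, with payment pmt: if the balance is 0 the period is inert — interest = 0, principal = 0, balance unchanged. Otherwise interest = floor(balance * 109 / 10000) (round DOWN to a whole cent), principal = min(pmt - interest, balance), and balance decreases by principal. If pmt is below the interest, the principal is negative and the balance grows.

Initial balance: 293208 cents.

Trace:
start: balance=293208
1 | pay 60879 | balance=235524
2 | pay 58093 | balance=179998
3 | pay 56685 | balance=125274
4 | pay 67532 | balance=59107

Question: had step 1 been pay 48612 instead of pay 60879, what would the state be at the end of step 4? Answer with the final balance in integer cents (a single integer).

71780

(re-executing from step 1 with the substitution; state before step 1: balance=293208)
1 | pay 48612 | balance=247791
2 | pay 58093 | balance=192398
3 | pay 56685 | balance=137810
4 | pay 67532 | balance=71780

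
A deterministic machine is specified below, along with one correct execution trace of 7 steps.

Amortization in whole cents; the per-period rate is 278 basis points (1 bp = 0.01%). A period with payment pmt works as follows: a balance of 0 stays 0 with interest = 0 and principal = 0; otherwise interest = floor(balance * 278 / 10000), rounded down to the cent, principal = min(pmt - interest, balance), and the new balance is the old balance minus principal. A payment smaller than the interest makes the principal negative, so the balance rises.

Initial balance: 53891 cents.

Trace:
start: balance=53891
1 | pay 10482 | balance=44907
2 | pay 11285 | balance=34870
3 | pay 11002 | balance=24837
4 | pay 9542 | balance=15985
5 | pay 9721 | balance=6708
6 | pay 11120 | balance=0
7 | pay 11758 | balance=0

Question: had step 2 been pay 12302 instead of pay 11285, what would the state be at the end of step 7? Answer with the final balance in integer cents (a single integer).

(re-executing from step 2 with the substitution; state before step 2: balance=44907)
2 | pay 12302 | balance=33853
3 | pay 11002 | balance=23792
4 | pay 9542 | balance=14911
5 | pay 9721 | balance=5604
6 | pay 11120 | balance=0
7 | pay 11758 | balance=0

0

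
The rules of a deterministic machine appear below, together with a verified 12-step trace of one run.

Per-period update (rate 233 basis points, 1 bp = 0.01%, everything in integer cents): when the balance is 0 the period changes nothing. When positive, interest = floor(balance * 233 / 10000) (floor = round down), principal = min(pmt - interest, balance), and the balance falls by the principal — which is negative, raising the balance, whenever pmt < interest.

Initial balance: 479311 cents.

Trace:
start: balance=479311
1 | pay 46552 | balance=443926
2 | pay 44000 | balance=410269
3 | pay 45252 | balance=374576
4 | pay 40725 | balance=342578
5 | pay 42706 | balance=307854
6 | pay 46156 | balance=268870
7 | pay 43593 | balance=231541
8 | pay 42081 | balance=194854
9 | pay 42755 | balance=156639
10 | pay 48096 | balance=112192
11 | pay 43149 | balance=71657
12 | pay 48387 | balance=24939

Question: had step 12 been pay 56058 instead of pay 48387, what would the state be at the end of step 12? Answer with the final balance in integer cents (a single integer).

17268

(re-executing from step 12 with the substitution; state before step 12: balance=71657)
12 | pay 56058 | balance=17268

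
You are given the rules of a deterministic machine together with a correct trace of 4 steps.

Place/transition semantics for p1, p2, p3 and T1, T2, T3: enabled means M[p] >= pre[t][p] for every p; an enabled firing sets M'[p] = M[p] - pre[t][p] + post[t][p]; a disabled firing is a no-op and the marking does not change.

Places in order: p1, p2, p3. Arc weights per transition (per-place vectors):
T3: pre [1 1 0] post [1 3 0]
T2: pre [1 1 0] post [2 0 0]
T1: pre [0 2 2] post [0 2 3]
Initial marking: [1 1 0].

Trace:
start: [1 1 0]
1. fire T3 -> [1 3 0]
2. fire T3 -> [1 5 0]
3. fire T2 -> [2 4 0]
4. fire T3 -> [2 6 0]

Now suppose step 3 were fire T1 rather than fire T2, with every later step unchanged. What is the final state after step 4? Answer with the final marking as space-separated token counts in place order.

(re-executing from step 3 with the substitution; state before step 3: [1 5 0])
3. fire T1 -> [1 5 0]
4. fire T3 -> [1 7 0]

1 7 0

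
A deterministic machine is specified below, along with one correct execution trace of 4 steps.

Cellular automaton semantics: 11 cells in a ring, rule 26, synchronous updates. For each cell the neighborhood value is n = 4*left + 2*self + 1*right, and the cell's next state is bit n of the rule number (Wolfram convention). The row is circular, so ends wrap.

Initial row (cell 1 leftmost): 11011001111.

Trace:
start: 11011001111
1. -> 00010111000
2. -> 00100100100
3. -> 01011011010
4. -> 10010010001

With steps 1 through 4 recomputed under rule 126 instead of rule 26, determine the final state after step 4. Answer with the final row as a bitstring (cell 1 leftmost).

(re-executing steps 1..4 under rule 126; state before step 1: 11011001111)
1. -> 01111111000
2. -> 11000001100
3. -> 11100011111
4. -> 00110110000

00110110000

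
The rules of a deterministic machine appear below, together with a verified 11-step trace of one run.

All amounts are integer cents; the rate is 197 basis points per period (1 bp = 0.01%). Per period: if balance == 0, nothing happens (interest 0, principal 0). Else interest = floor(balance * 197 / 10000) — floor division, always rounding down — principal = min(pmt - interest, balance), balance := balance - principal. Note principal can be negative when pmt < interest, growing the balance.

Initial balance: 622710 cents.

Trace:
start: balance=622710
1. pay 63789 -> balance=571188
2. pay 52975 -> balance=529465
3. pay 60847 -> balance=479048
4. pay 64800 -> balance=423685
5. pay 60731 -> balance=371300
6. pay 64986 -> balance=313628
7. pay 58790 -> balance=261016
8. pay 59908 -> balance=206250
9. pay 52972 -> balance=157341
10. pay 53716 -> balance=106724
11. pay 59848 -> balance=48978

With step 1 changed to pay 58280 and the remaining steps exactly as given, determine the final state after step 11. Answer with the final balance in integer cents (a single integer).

55673

(re-executing from step 1 with the substitution; state before step 1: balance=622710)
1. pay 58280 -> balance=576697
2. pay 52975 -> balance=535082
3. pay 60847 -> balance=484776
4. pay 64800 -> balance=429526
5. pay 60731 -> balance=377256
6. pay 64986 -> balance=319701
7. pay 58790 -> balance=267209
8. pay 59908 -> balance=212565
9. pay 52972 -> balance=163780
10. pay 53716 -> balance=113290
11. pay 59848 -> balance=55673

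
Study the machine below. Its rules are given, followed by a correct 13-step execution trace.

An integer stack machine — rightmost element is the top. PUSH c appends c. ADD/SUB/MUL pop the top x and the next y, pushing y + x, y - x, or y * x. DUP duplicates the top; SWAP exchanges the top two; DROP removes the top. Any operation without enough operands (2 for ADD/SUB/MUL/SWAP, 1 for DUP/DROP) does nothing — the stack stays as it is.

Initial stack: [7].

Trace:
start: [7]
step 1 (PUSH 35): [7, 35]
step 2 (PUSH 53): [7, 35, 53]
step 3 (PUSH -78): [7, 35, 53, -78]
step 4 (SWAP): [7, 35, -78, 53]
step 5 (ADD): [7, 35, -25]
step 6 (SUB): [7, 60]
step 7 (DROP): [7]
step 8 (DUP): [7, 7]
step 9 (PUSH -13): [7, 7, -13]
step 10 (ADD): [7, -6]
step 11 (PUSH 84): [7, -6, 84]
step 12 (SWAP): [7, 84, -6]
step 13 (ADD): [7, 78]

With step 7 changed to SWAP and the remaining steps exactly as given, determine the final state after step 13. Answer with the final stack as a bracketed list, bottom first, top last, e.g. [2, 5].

(re-executing from step 7 with the substitution; state before step 7: [7, 60])
step 7 (SWAP): [60, 7]
step 8 (DUP): [60, 7, 7]
step 9 (PUSH -13): [60, 7, 7, -13]
step 10 (ADD): [60, 7, -6]
step 11 (PUSH 84): [60, 7, -6, 84]
step 12 (SWAP): [60, 7, 84, -6]
step 13 (ADD): [60, 7, 78]

[60, 7, 78]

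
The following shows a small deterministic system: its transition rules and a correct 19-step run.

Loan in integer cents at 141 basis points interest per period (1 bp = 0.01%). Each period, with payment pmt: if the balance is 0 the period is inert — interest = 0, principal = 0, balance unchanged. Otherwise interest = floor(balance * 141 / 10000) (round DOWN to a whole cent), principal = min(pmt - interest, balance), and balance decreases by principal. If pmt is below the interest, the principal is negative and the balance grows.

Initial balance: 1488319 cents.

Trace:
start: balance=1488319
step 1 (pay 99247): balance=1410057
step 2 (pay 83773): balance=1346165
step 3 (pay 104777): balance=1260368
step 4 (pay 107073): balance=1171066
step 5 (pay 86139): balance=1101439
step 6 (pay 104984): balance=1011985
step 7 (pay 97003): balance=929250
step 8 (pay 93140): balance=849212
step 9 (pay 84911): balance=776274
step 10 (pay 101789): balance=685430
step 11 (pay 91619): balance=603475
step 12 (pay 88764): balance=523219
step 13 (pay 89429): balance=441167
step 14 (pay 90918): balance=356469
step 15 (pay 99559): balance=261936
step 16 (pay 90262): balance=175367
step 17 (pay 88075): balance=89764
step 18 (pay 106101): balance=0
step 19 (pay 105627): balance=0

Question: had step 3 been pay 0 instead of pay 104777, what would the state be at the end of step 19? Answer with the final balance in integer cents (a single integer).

(re-executing from step 3 with the substitution; state before step 3: balance=1346165)
step 3 (pay 0): balance=1365145
step 4 (pay 107073): balance=1277320
step 5 (pay 86139): balance=1209191
step 6 (pay 104984): balance=1121256
step 7 (pay 97003): balance=1040062
step 8 (pay 93140): balance=961586
step 9 (pay 84911): balance=890233
step 10 (pay 101789): balance=800996
step 11 (pay 91619): balance=720671
step 12 (pay 88764): balance=642068
step 13 (pay 89429): balance=561692
step 14 (pay 90918): balance=478693
step 15 (pay 99559): balance=385883
step 16 (pay 90262): balance=301061
step 17 (pay 88075): balance=217230
step 18 (pay 106101): balance=114191
step 19 (pay 105627): balance=10174

10174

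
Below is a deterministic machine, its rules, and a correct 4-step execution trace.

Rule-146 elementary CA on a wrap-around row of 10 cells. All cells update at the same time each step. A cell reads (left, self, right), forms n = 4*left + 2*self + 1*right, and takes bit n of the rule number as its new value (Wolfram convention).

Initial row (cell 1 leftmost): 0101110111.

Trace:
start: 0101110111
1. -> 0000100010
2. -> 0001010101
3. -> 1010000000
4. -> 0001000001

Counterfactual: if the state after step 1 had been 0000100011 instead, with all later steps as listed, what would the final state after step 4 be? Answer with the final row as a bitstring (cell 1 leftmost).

state after step 1 := 0000100011
2. -> 1001010100
3. -> 0110000011
4. -> 0001000100

0001000100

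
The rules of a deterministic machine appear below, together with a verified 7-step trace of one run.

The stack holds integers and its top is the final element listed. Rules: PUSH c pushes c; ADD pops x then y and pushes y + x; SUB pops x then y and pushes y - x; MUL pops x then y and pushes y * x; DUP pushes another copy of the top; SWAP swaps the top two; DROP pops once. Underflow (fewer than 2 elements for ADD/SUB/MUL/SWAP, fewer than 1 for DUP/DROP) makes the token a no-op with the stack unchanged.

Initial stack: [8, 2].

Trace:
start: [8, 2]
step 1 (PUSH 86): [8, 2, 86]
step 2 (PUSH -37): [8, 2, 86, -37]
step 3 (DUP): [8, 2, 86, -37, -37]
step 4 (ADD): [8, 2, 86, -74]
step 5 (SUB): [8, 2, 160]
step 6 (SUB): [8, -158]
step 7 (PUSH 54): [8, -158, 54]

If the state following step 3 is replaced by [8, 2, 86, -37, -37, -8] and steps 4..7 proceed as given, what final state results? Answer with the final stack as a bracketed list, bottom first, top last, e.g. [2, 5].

[8, 2, 78, 54]

state after step 3 := [8, 2, 86, -37, -37, -8]
step 4 (ADD): [8, 2, 86, -37, -45]
step 5 (SUB): [8, 2, 86, 8]
step 6 (SUB): [8, 2, 78]
step 7 (PUSH 54): [8, 2, 78, 54]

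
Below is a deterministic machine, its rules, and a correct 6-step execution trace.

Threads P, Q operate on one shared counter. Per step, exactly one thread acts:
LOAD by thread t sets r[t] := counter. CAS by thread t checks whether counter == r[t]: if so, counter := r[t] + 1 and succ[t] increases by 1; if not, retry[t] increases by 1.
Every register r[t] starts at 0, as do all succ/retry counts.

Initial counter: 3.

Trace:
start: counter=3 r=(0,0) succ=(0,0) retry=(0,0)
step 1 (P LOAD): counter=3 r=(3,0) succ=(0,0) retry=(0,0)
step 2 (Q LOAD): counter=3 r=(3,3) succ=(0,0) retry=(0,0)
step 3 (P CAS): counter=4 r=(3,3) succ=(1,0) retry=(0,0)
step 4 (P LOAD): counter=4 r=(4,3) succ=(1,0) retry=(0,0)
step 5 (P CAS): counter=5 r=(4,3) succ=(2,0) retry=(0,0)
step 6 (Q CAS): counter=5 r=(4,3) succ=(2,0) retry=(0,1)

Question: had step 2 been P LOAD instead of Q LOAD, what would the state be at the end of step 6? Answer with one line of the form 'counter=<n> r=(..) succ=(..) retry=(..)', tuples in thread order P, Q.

counter=5 r=(4,0) succ=(2,0) retry=(0,1)

(re-executing from step 2 with the substitution; state before step 2: counter=3 r=(3,0) succ=(0,0) retry=(0,0))
step 2 (P LOAD): counter=3 r=(3,0) succ=(0,0) retry=(0,0)
step 3 (P CAS): counter=4 r=(3,0) succ=(1,0) retry=(0,0)
step 4 (P LOAD): counter=4 r=(4,0) succ=(1,0) retry=(0,0)
step 5 (P CAS): counter=5 r=(4,0) succ=(2,0) retry=(0,0)
step 6 (Q CAS): counter=5 r=(4,0) succ=(2,0) retry=(0,1)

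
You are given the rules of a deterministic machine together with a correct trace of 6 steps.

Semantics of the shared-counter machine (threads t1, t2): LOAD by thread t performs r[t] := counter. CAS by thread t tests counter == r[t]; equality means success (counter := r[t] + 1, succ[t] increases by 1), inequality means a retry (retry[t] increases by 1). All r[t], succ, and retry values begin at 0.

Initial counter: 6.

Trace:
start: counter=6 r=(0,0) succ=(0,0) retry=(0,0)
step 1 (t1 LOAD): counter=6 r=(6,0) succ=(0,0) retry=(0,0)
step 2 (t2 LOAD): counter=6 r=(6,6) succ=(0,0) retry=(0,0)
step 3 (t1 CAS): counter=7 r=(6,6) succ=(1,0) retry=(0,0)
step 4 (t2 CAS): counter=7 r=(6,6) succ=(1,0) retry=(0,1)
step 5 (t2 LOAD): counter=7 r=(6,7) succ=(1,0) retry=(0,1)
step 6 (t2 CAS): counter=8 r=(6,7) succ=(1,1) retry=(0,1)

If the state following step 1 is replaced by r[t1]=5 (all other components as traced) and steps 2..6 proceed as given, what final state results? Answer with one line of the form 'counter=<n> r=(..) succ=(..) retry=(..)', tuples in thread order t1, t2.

state after step 1 := counter=6 r=(5,0) succ=(0,0) retry=(0,0)
step 2 (t2 LOAD): counter=6 r=(5,6) succ=(0,0) retry=(0,0)
step 3 (t1 CAS): counter=6 r=(5,6) succ=(0,0) retry=(1,0)
step 4 (t2 CAS): counter=7 r=(5,6) succ=(0,1) retry=(1,0)
step 5 (t2 LOAD): counter=7 r=(5,7) succ=(0,1) retry=(1,0)
step 6 (t2 CAS): counter=8 r=(5,7) succ=(0,2) retry=(1,0)

counter=8 r=(5,7) succ=(0,2) retry=(1,0)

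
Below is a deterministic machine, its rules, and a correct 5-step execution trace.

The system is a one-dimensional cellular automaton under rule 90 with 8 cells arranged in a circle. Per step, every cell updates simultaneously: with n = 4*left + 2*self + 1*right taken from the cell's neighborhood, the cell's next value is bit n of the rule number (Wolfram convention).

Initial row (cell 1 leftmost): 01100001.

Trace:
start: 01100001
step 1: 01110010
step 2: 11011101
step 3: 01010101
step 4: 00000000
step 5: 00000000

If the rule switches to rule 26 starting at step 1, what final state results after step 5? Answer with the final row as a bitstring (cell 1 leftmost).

(re-executing steps 1..5 under rule 26; state before step 1: 01100001)
step 1: 01010010
step 2: 10001101
step 3: 01011001
step 4: 00010110
step 5: 00100101

00100101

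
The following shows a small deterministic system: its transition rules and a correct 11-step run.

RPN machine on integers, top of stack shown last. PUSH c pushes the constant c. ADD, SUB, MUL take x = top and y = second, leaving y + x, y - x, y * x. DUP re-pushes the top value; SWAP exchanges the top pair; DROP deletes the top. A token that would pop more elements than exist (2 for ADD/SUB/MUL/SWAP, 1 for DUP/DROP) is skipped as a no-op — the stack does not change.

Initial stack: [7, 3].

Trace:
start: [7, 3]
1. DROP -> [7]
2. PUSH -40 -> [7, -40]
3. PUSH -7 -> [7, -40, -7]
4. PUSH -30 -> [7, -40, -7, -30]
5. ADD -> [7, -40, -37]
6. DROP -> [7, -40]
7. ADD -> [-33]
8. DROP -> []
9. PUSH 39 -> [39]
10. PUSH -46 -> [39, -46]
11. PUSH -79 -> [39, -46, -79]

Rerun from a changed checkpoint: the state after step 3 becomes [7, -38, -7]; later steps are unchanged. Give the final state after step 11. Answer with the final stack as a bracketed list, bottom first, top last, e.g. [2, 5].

state after step 3 := [7, -38, -7]
4. PUSH -30 -> [7, -38, -7, -30]
5. ADD -> [7, -38, -37]
6. DROP -> [7, -38]
7. ADD -> [-31]
8. DROP -> []
9. PUSH 39 -> [39]
10. PUSH -46 -> [39, -46]
11. PUSH -79 -> [39, -46, -79]

[39, -46, -79]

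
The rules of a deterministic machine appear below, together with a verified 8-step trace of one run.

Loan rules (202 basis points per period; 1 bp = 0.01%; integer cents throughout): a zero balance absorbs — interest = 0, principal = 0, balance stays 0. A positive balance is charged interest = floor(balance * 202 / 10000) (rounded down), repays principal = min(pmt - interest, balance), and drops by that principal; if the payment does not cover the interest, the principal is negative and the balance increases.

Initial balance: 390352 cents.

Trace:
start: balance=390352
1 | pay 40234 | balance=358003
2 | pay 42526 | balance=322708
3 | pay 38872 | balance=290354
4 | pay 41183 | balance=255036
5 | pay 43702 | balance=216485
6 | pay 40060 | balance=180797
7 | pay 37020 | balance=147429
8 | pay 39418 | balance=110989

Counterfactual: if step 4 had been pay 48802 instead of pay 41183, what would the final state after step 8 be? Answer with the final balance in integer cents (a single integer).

(re-executing from step 4 with the substitution; state before step 4: balance=290354)
4 | pay 48802 | balance=247417
5 | pay 43702 | balance=208712
6 | pay 40060 | balance=172867
7 | pay 37020 | balance=139338
8 | pay 39418 | balance=102734

102734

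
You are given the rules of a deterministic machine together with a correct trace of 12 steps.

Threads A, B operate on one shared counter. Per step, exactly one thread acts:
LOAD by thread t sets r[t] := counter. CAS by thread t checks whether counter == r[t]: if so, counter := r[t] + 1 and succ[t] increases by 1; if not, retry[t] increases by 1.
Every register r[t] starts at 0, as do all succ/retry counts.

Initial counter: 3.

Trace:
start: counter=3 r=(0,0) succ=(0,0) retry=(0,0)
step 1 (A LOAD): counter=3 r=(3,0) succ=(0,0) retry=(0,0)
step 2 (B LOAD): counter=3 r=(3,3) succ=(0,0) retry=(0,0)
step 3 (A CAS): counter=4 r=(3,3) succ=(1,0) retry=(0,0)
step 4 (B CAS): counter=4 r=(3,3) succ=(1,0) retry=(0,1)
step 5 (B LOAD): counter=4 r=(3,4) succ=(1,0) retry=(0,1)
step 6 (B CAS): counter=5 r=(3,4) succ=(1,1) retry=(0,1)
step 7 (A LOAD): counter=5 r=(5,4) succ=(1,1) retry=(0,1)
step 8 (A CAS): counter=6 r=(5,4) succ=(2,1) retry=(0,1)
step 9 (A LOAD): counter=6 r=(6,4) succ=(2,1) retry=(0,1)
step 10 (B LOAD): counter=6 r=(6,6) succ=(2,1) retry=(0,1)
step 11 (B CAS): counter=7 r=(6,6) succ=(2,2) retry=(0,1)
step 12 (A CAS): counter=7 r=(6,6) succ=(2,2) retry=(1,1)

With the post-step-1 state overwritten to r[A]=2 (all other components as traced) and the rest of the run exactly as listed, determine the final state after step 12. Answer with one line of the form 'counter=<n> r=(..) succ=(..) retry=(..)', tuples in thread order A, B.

counter=7 r=(6,6) succ=(1,3) retry=(2,0)

state after step 1 := counter=3 r=(2,0) succ=(0,0) retry=(0,0)
step 2 (B LOAD): counter=3 r=(2,3) succ=(0,0) retry=(0,0)
step 3 (A CAS): counter=3 r=(2,3) succ=(0,0) retry=(1,0)
step 4 (B CAS): counter=4 r=(2,3) succ=(0,1) retry=(1,0)
step 5 (B LOAD): counter=4 r=(2,4) succ=(0,1) retry=(1,0)
step 6 (B CAS): counter=5 r=(2,4) succ=(0,2) retry=(1,0)
step 7 (A LOAD): counter=5 r=(5,4) succ=(0,2) retry=(1,0)
step 8 (A CAS): counter=6 r=(5,4) succ=(1,2) retry=(1,0)
step 9 (A LOAD): counter=6 r=(6,4) succ=(1,2) retry=(1,0)
step 10 (B LOAD): counter=6 r=(6,6) succ=(1,2) retry=(1,0)
step 11 (B CAS): counter=7 r=(6,6) succ=(1,3) retry=(1,0)
step 12 (A CAS): counter=7 r=(6,6) succ=(1,3) retry=(2,0)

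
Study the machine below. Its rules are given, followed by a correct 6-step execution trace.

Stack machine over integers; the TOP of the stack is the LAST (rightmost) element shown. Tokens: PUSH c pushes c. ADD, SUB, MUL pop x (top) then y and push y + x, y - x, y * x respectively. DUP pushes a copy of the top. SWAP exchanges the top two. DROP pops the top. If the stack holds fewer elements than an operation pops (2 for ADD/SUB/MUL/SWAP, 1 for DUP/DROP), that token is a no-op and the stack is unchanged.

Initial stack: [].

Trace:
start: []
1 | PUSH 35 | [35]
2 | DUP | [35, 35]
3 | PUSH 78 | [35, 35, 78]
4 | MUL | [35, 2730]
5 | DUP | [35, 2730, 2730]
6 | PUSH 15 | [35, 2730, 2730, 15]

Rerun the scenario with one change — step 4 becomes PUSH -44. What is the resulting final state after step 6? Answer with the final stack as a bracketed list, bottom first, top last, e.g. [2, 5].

(re-executing from step 4 with the substitution; state before step 4: [35, 35, 78])
4 | PUSH -44 | [35, 35, 78, -44]
5 | DUP | [35, 35, 78, -44, -44]
6 | PUSH 15 | [35, 35, 78, -44, -44, 15]

[35, 35, 78, -44, -44, 15]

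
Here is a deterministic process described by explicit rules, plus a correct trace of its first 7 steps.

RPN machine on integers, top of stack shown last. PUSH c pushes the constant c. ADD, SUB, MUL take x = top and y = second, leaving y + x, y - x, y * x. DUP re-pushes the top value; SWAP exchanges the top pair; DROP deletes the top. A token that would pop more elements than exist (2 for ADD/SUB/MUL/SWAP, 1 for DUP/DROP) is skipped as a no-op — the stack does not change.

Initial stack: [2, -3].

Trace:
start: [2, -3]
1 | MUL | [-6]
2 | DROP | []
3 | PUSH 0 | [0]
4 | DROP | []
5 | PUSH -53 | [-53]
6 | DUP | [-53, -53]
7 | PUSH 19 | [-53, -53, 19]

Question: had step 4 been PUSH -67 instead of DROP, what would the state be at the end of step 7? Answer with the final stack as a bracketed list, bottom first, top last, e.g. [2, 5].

(re-executing from step 4 with the substitution; state before step 4: [0])
4 | PUSH -67 | [0, -67]
5 | PUSH -53 | [0, -67, -53]
6 | DUP | [0, -67, -53, -53]
7 | PUSH 19 | [0, -67, -53, -53, 19]

[0, -67, -53, -53, 19]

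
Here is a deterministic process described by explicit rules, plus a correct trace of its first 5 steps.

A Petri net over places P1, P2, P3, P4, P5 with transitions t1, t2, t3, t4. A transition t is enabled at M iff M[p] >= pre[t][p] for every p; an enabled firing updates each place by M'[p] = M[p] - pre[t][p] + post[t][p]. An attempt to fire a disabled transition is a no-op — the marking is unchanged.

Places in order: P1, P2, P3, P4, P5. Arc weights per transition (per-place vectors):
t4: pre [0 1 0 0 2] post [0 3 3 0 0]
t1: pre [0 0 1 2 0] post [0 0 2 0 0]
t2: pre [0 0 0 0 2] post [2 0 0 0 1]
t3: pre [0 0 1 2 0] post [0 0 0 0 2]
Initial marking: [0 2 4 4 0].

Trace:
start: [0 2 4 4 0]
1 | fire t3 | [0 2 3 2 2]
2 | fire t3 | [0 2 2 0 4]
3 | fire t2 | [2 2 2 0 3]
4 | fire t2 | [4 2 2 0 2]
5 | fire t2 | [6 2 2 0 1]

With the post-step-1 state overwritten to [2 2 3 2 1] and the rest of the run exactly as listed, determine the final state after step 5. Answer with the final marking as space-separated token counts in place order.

state after step 1 := [2 2 3 2 1]
2 | fire t3 | [2 2 2 0 3]
3 | fire t2 | [4 2 2 0 2]
4 | fire t2 | [6 2 2 0 1]
5 | fire t2 | [6 2 2 0 1]

6 2 2 0 1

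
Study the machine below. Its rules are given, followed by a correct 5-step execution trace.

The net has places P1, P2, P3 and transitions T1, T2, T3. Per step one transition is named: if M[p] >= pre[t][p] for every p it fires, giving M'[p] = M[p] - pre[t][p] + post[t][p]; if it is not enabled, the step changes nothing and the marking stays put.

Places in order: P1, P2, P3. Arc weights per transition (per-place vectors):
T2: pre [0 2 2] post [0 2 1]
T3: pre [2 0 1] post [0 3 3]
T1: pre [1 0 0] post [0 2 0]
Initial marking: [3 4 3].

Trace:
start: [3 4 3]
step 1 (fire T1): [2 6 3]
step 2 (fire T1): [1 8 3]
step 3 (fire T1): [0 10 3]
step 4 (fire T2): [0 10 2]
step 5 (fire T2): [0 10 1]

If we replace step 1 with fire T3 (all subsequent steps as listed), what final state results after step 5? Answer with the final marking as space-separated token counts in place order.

(re-executing from step 1 with the substitution; state before step 1: [3 4 3])
step 1 (fire T3): [1 7 5]
step 2 (fire T1): [0 9 5]
step 3 (fire T1): [0 9 5]
step 4 (fire T2): [0 9 4]
step 5 (fire T2): [0 9 3]

0 9 3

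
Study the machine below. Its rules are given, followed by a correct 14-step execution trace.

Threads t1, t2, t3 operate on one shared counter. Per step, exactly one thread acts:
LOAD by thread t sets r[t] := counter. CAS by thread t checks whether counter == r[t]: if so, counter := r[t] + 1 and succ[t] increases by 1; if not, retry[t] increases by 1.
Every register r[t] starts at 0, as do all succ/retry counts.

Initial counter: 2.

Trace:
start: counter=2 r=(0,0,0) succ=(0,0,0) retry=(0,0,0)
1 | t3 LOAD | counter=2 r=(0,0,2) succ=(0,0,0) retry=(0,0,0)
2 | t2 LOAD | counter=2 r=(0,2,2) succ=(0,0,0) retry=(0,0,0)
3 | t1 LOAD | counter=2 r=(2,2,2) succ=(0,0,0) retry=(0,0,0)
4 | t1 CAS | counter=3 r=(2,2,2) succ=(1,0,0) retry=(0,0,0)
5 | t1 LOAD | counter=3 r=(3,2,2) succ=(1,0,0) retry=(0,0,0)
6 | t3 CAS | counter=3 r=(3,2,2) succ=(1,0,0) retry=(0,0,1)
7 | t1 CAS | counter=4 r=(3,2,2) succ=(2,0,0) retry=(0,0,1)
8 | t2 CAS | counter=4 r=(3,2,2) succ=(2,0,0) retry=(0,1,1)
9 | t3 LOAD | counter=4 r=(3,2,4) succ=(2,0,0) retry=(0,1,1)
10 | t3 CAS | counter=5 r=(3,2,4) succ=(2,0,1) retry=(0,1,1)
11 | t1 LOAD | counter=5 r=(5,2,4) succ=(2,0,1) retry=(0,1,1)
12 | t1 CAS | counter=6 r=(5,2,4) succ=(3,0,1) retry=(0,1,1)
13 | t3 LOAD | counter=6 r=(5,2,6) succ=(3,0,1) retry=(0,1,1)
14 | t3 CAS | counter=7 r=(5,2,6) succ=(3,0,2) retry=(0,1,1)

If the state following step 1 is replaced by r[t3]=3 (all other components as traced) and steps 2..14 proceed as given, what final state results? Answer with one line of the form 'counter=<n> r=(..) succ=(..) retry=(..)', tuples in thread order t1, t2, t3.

state after step 1 := counter=2 r=(0,0,3) succ=(0,0,0) retry=(0,0,0)
2 | t2 LOAD | counter=2 r=(0,2,3) succ=(0,0,0) retry=(0,0,0)
3 | t1 LOAD | counter=2 r=(2,2,3) succ=(0,0,0) retry=(0,0,0)
4 | t1 CAS | counter=3 r=(2,2,3) succ=(1,0,0) retry=(0,0,0)
5 | t1 LOAD | counter=3 r=(3,2,3) succ=(1,0,0) retry=(0,0,0)
6 | t3 CAS | counter=4 r=(3,2,3) succ=(1,0,1) retry=(0,0,0)
7 | t1 CAS | counter=4 r=(3,2,3) succ=(1,0,1) retry=(1,0,0)
8 | t2 CAS | counter=4 r=(3,2,3) succ=(1,0,1) retry=(1,1,0)
9 | t3 LOAD | counter=4 r=(3,2,4) succ=(1,0,1) retry=(1,1,0)
10 | t3 CAS | counter=5 r=(3,2,4) succ=(1,0,2) retry=(1,1,0)
11 | t1 LOAD | counter=5 r=(5,2,4) succ=(1,0,2) retry=(1,1,0)
12 | t1 CAS | counter=6 r=(5,2,4) succ=(2,0,2) retry=(1,1,0)
13 | t3 LOAD | counter=6 r=(5,2,6) succ=(2,0,2) retry=(1,1,0)
14 | t3 CAS | counter=7 r=(5,2,6) succ=(2,0,3) retry=(1,1,0)

counter=7 r=(5,2,6) succ=(2,0,3) retry=(1,1,0)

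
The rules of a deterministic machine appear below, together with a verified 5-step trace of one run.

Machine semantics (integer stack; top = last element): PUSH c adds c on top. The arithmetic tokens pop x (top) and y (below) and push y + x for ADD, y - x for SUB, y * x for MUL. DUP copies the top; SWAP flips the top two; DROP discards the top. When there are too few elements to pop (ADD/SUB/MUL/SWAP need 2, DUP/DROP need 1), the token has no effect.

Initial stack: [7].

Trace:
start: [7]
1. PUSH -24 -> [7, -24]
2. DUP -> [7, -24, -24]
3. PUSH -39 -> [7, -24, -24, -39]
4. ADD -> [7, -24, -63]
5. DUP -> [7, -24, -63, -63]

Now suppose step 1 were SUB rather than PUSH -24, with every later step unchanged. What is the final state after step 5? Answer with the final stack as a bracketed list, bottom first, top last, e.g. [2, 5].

[7, -32, -32]

(re-executing from step 1 with the substitution; state before step 1: [7])
1. SUB -> [7]
2. DUP -> [7, 7]
3. PUSH -39 -> [7, 7, -39]
4. ADD -> [7, -32]
5. DUP -> [7, -32, -32]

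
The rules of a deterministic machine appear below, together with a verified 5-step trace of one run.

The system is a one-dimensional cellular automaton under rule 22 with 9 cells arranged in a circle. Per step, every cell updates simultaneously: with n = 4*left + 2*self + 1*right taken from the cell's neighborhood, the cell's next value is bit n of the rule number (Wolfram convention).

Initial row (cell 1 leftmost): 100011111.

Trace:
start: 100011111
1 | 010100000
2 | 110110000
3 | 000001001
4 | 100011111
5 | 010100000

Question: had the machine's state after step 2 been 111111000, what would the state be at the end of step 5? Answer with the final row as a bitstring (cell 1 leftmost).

010010000

state after step 2 := 111111000
3 | 000000101
4 | 100001101
5 | 010010000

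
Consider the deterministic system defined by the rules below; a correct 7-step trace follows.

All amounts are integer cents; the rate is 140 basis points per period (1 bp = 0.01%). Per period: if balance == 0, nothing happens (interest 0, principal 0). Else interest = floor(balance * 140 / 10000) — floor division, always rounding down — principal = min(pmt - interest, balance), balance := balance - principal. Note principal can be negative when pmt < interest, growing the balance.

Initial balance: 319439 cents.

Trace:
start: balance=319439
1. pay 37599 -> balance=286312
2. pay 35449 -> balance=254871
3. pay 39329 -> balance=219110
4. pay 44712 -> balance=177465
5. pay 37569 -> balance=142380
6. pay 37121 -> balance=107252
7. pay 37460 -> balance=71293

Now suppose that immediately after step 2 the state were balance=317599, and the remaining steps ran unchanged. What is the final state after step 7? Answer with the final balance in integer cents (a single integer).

138536

state after step 2 := balance=317599
3. pay 39329 -> balance=282716
4. pay 44712 -> balance=241962
5. pay 37569 -> balance=207780
6. pay 37121 -> balance=173567
7. pay 37460 -> balance=138536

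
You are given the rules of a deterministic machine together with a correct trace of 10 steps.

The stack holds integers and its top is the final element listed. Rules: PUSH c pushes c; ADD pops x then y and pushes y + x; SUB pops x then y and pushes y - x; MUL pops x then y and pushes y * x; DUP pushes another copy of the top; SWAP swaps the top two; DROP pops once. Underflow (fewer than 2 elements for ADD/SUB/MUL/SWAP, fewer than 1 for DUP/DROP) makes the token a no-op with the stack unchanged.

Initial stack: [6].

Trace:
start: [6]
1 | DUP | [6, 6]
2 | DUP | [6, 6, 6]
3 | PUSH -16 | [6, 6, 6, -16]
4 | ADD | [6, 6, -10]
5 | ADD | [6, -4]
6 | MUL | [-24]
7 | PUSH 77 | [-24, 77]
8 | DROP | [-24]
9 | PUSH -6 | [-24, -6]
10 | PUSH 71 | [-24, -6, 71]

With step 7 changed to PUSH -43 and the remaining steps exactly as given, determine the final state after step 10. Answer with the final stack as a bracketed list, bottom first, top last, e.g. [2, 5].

(re-executing from step 7 with the substitution; state before step 7: [-24])
7 | PUSH -43 | [-24, -43]
8 | DROP | [-24]
9 | PUSH -6 | [-24, -6]
10 | PUSH 71 | [-24, -6, 71]

[-24, -6, 71]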